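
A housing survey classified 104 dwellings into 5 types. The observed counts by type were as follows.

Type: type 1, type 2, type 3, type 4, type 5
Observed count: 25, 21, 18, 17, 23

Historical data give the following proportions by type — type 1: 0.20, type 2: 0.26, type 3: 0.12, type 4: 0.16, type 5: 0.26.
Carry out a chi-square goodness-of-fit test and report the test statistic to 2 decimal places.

5.25

Expected counts E_i = n·p_i: 104×0.20 = 20.8, 104×0.26 = 27.04, 104×0.12 = 12.48, 104×0.16 = 16.64, 104×0.26 = 27.04.
type 1: (25 − 20.8)²/20.8 = 17.64/20.8 = 0.848
type 2: (21 − 27.04)²/27.04 = 36.4816/27.04 = 1.349
type 3: (18 − 12.48)²/12.48 = 30.4704/12.48 = 2.442
type 4: (17 − 16.64)²/16.64 = 0.1296/16.64 = 0.008
type 5: (23 − 27.04)²/27.04 = 16.3216/27.04 = 0.604
Sum = 5.25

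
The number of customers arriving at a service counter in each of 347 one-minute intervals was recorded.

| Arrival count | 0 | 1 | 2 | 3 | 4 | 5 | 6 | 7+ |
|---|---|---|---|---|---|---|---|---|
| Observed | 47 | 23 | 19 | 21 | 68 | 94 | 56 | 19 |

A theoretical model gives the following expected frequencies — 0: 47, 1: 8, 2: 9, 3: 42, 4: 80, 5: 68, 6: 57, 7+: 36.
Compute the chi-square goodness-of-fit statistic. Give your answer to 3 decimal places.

69.523

χ² = (47−47)²/47 + (23−8)²/8 + (19−9)²/9 + (21−42)²/42 + (68−80)²/80 + (94−68)²/68 + (56−57)²/57 + (19−36)²/36
   = 0.0000 + 28.1250 + 11.1111 + 10.5000 + 1.8000 + 9.9412 + 0.0175 + 8.0278
Sum = 69.523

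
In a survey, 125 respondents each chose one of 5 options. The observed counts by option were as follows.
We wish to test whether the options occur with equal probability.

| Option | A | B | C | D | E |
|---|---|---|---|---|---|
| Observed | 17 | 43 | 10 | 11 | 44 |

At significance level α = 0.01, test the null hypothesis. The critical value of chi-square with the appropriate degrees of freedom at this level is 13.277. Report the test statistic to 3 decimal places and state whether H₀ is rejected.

Under H₀ each category has probability 1/5, so each expected count is 125/5 = 25.
χ² = (17−25)²/25 + (43−25)²/25 + (10−25)²/25 + (11−25)²/25 + (44−25)²/25
   = 2.5600 + 12.9600 + 9.0000 + 7.8400 + 14.4400
Sum = 46.800
df = 4. Since 46.800 > 13.277, we reject H₀.

46.800; reject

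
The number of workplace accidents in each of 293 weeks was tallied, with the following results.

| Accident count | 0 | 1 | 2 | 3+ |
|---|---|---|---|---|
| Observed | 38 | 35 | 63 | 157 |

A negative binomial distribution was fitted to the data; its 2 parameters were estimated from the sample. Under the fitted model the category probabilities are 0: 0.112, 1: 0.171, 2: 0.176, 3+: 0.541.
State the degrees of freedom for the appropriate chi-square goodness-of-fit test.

There are k = 4 categories and 2 parameters estimated from the data, so df = 4 − 1 − 2 = 1.

1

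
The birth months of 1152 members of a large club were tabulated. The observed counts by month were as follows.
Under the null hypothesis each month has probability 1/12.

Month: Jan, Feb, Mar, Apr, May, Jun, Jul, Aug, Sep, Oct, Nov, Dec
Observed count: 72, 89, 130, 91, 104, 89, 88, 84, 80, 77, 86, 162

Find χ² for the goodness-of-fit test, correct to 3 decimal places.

Under H₀ each category has probability 1/12, so each expected count is 1152/12 = 96.
Jan: (72 − 96)²/96 = 576/96 = 6.0000
Feb: (89 − 96)²/96 = 49/96 = 0.5104
Mar: (130 − 96)²/96 = 1156/96 = 12.0417
Apr: (91 − 96)²/96 = 25/96 = 0.2604
May: (104 − 96)²/96 = 64/96 = 0.6667
Jun: (89 − 96)²/96 = 49/96 = 0.5104
Jul: (88 − 96)²/96 = 64/96 = 0.6667
Aug: (84 − 96)²/96 = 144/96 = 1.5000
Sep: (80 − 96)²/96 = 256/96 = 2.6667
Oct: (77 − 96)²/96 = 361/96 = 3.7604
Nov: (86 − 96)²/96 = 100/96 = 1.0417
Dec: (162 − 96)²/96 = 4356/96 = 45.3750
Sum = 75.000

75.000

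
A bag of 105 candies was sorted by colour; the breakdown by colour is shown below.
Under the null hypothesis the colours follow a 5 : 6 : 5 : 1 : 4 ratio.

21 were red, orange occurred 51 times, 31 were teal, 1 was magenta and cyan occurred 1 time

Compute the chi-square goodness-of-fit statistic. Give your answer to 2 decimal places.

Ratio total = 21. Expected counts: 105×5/21 = 25, 105×6/21 = 30, 105×5/21 = 25, 105×1/21 = 5, 105×4/21 = 20.
χ² = (21−25)²/25 + (51−30)²/30 + (31−25)²/25 + (1−5)²/5 + (1−20)²/20
   = 0.640 + 14.700 + 1.440 + 3.200 + 18.050
Sum = 38.03

38.03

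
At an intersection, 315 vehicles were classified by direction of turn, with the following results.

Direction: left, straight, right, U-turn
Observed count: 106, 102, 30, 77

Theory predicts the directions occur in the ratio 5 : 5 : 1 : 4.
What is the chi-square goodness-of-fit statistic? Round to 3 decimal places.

4.536

Ratio total = 15. Expected counts: 315×5/15 = 105, 315×5/15 = 105, 315×1/15 = 21, 315×4/15 = 84.
cat           O        E   (O−E)²/E
left        106      105     0.0095
straight    102      105     0.0857
right        30       21     3.8571
U-turn       77       84     0.5833
Sum = 4.536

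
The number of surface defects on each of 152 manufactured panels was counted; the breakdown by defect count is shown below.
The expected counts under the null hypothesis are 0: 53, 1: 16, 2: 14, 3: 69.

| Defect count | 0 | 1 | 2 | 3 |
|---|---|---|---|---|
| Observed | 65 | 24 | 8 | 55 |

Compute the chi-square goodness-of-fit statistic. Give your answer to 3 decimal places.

χ² = (65−53)²/53 + (24−16)²/16 + (8−14)²/14 + (55−69)²/69
   = 2.7170 + 4.0000 + 2.5714 + 2.8406
Sum = 12.129

12.129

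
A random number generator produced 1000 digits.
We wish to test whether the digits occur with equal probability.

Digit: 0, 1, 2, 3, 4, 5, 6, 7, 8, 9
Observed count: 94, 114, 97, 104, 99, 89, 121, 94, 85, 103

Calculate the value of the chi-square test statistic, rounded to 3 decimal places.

Under H₀ each category has probability 1/10, so each expected count is 1000/10 = 100.
cat         O        E   (O−E)²/E
0          94      100     0.3600
1         114      100     1.9600
2          97      100     0.0900
3         104      100     0.1600
4          99      100     0.0100
5          89      100     1.2100
6         121      100     4.4100
7          94      100     0.3600
8          85      100     2.2500
9         103      100     0.0900
Sum = 10.900

10.900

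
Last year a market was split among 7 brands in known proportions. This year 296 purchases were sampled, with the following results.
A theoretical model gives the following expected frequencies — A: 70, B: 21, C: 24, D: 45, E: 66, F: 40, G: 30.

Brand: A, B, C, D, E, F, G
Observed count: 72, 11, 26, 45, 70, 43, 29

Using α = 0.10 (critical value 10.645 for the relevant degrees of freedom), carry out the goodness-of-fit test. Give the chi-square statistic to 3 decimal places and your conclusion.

5.486; do not reject

A: (72 − 70)²/70 = 4/70 = 0.0571
B: (11 − 21)²/21 = 100/21 = 4.7619
C: (26 − 24)²/24 = 4/24 = 0.1667
D: (45 − 45)²/45 = 0/45 = 0.0000
E: (70 − 66)²/66 = 16/66 = 0.2424
F: (43 − 40)²/40 = 9/40 = 0.2250
G: (29 − 30)²/30 = 1/30 = 0.0333
Sum = 5.486
df = 6. Since 5.486 < 10.645, we do not reject H₀.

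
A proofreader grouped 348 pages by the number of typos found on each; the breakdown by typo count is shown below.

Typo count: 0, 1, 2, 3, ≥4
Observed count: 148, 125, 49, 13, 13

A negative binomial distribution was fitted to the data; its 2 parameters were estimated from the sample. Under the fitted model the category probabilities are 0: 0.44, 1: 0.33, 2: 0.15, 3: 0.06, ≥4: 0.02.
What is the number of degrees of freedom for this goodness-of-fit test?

2

There are k = 5 categories and 2 parameters estimated from the data, so df = 5 − 1 − 2 = 2.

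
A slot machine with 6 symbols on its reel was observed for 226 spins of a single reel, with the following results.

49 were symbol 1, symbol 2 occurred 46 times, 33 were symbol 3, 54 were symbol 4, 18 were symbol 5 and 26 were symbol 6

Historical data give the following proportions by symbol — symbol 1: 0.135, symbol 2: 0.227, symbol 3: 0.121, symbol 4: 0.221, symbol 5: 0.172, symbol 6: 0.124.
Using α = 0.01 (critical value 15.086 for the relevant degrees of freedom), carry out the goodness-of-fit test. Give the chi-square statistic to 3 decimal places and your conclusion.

24.605; reject

Expected counts E_i = n·p_i: 226×0.135 = 30.51, 226×0.227 = 51.302, 226×0.121 = 27.346, 226×0.221 = 49.946, 226×0.172 = 38.872, 226×0.124 = 28.024.
symbol 1: (49 − 30.51)²/30.51 = 341.8801/30.51 = 11.2055
symbol 2: (46 − 51.302)²/51.302 = 28.111204/51.302 = 0.5480
symbol 3: (33 − 27.346)²/27.346 = 31.967716/27.346 = 1.1690
symbol 4: (54 − 49.946)²/49.946 = 16.434916/49.946 = 0.3291
symbol 5: (18 − 38.872)²/38.872 = 435.640384/38.872 = 11.2070
symbol 6: (26 − 28.024)²/28.024 = 4.096576/28.024 = 0.1462
Sum = 24.605
df = 5. Since 24.605 > 15.086, we reject H₀.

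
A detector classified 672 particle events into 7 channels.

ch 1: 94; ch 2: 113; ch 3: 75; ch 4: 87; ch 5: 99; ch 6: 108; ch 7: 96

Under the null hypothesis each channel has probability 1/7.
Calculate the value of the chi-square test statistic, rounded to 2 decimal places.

Under H₀ each category has probability 1/7, so each expected count is 672/7 = 96.
ch 1: (94 − 96)²/96 = 4/96 = 0.042
ch 2: (113 − 96)²/96 = 289/96 = 3.010
ch 3: (75 − 96)²/96 = 441/96 = 4.594
ch 4: (87 − 96)²/96 = 81/96 = 0.844
ch 5: (99 − 96)²/96 = 9/96 = 0.094
ch 6: (108 − 96)²/96 = 144/96 = 1.500
ch 7: (96 − 96)²/96 = 0/96 = 0.000
Sum = 10.08

10.08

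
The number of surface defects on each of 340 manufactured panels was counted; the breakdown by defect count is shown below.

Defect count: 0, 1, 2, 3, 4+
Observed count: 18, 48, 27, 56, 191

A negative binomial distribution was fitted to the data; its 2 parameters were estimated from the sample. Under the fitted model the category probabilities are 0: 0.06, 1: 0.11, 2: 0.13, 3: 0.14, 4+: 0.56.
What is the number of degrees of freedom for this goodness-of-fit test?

2

There are k = 5 categories and 2 parameters estimated from the data, so df = 5 − 1 − 2 = 2.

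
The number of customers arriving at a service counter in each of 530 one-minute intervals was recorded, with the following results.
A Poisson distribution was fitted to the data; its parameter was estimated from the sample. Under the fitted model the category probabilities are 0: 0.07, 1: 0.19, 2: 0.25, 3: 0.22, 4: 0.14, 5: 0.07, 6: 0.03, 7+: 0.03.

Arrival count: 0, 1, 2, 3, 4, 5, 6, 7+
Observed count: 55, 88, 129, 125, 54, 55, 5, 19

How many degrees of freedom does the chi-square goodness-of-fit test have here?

6

There are k = 8 categories and 1 parameter estimated from the data, so df = 8 − 1 − 1 = 6.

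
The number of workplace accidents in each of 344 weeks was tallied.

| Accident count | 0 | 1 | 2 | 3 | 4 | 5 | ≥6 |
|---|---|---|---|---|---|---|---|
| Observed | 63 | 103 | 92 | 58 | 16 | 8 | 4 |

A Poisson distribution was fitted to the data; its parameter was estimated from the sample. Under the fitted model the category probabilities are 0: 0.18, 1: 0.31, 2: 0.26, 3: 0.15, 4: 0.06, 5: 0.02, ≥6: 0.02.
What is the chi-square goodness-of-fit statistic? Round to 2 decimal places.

Expected counts E_i = n·p_i: 344×0.18 = 61.92, 344×0.31 = 106.64, 344×0.26 = 89.44, 344×0.15 = 51.6, 344×0.06 = 20.64, 344×0.02 = 6.88, 344×0.02 = 6.88.
χ² = (63−61.92)²/61.92 + (103−106.64)²/106.64 + (92−89.44)²/89.44 + (58−51.6)²/51.6 + (16−20.64)²/20.64 + (8−6.88)²/6.88 + (4−6.88)²/6.88
   = 0.019 + 0.124 + 0.073 + 0.794 + 1.043 + 0.182 + 1.206
Sum = 3.44

3.44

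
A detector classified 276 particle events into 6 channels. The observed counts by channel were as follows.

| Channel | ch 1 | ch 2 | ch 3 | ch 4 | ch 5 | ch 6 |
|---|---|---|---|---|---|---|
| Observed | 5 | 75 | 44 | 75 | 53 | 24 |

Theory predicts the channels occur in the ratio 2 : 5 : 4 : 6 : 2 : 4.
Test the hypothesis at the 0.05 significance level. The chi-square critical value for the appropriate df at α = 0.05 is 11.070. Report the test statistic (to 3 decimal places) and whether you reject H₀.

66.292; reject

Ratio total = 23. Expected counts: 276×2/23 = 24, 276×5/23 = 60, 276×4/23 = 48, 276×6/23 = 72, 276×2/23 = 24, 276×4/23 = 48.
χ² = (5−24)²/24 + (75−60)²/60 + (44−48)²/48 + (75−72)²/72 + (53−24)²/24 + (24−48)²/48
   = 15.0417 + 3.7500 + 0.3333 + 0.1250 + 35.0417 + 12.0000
Sum = 66.292
df = 5. Since 66.292 > 11.070, we reject H₀.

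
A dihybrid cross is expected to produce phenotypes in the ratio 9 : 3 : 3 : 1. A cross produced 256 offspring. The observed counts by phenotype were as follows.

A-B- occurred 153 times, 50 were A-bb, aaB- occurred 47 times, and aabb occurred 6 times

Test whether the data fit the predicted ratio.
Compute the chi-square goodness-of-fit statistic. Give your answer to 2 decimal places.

6.92

Ratio total = 16. Expected counts: 256×9/16 = 144, 256×3/16 = 48, 256×3/16 = 48, 256×1/16 = 16.
A-B-: (153 − 144)²/144 = 81/144 = 0.563
A-bb: (50 − 48)²/48 = 4/48 = 0.083
aaB-: (47 − 48)²/48 = 1/48 = 0.021
aabb: (6 − 16)²/16 = 100/16 = 6.250
Sum = 6.92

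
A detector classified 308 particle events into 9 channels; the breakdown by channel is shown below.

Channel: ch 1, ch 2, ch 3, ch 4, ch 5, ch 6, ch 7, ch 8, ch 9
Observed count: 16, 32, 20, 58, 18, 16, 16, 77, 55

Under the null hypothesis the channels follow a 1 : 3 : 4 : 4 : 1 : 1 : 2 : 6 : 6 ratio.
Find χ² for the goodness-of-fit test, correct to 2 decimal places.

31.88

Ratio total = 28. Expected counts: 308×1/28 = 11, 308×3/28 = 33, 308×4/28 = 44, 308×4/28 = 44, 308×1/28 = 11, 308×1/28 = 11, 308×2/28 = 22, 308×6/28 = 66, 308×6/28 = 66.
ch 1: (16 − 11)²/11 = 25/11 = 2.273
ch 2: (32 − 33)²/33 = 1/33 = 0.030
ch 3: (20 − 44)²/44 = 576/44 = 13.091
ch 4: (58 − 44)²/44 = 196/44 = 4.455
ch 5: (18 − 11)²/11 = 49/11 = 4.455
ch 6: (16 − 11)²/11 = 25/11 = 2.273
ch 7: (16 − 22)²/22 = 36/22 = 1.636
ch 8: (77 − 66)²/66 = 121/66 = 1.833
ch 9: (55 − 66)²/66 = 121/66 = 1.833
Sum = 31.88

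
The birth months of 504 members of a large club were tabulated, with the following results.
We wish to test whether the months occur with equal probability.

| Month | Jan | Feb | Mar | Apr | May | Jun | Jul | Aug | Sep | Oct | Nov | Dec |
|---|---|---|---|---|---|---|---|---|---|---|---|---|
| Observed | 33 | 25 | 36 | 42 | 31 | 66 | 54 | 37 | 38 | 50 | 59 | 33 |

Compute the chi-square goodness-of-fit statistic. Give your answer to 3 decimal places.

Expected count for each of the 12 categories: 504/12 = 42.
cat         O        E   (O−E)²/E
Jan        33       42     1.9286
Feb        25       42     6.8810
Mar        36       42     0.8571
Apr        42       42     0.0000
May        31       42     2.8810
Jun        66       42    13.7143
Jul        54       42     3.4286
Aug        37       42     0.5952
Sep        38       42     0.3810
Oct        50       42     1.5238
Nov        59       42     6.8810
Dec        33       42     1.9286
Sum = 41.000

41.000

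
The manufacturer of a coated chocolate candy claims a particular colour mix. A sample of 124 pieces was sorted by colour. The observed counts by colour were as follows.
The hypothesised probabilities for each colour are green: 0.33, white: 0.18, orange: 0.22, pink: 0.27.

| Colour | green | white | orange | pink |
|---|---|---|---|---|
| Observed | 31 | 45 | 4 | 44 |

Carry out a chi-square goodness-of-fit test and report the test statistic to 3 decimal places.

48.623

Expected counts E_i = n·p_i: 124×0.33 = 40.92, 124×0.18 = 22.32, 124×0.22 = 27.28, 124×0.27 = 33.48.
green: (31 − 40.92)²/40.92 = 98.4064/40.92 = 2.4048
white: (45 − 22.32)²/22.32 = 514.3824/22.32 = 23.0458
orange: (4 − 27.28)²/27.28 = 541.9584/27.28 = 19.8665
pink: (44 − 33.48)²/33.48 = 110.6704/33.48 = 3.3056
Sum = 48.623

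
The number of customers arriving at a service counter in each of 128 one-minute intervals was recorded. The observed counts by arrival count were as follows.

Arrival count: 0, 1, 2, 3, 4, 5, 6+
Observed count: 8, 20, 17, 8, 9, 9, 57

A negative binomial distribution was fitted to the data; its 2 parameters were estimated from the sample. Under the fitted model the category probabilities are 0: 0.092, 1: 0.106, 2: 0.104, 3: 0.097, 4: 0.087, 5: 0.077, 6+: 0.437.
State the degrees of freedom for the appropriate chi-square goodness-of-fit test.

4

There are k = 7 categories and 2 parameters estimated from the data, so df = 7 − 1 − 2 = 4.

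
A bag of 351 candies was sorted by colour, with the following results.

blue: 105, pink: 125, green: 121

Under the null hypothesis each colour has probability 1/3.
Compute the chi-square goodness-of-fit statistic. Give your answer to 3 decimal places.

1.915

Expected count for each of the 3 categories: 351/3 = 117.
χ² = (105−117)²/117 + (125−117)²/117 + (121−117)²/117
   = 1.2308 + 0.5470 + 0.1368
Sum = 1.915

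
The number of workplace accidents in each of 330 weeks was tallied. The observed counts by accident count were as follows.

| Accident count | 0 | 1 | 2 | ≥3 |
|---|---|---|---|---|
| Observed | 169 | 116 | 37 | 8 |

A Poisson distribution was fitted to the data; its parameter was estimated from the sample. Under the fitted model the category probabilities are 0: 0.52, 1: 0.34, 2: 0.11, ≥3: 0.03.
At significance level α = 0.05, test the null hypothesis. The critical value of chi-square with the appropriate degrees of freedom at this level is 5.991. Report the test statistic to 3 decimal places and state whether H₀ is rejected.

0.546; do not reject

Expected counts E_i = n·p_i: 330×0.52 = 171.6, 330×0.34 = 112.2, 330×0.11 = 36.3, 330×0.03 = 9.9.
0: (169 − 171.6)²/171.6 = 6.76/171.6 = 0.0394
1: (116 − 112.2)²/112.2 = 14.44/112.2 = 0.1287
2: (37 − 36.3)²/36.3 = 0.49/36.3 = 0.0135
≥3: (8 − 9.9)²/9.9 = 3.61/9.9 = 0.3646
Sum = 0.546
df = 2. Since 0.546 < 5.991, we do not reject H₀.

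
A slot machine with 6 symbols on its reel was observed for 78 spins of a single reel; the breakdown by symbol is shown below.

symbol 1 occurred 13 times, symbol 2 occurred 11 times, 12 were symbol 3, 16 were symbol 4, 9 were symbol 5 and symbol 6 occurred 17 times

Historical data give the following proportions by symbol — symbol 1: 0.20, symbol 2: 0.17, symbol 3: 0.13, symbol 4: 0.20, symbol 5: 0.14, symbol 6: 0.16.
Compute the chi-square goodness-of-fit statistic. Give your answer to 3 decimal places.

3.145

Expected counts E_i = n·p_i: 78×0.20 = 15.6, 78×0.17 = 13.26, 78×0.13 = 10.14, 78×0.20 = 15.6, 78×0.14 = 10.92, 78×0.16 = 12.48.
cat           O        E   (O−E)²/E
symbol 1     13     15.6     0.4333
symbol 2     11    13.26     0.3852
symbol 3     12    10.14     0.3412
symbol 4     16     15.6     0.0103
symbol 5      9    10.92     0.3376
symbol 6     17    12.48     1.6371
Sum = 3.145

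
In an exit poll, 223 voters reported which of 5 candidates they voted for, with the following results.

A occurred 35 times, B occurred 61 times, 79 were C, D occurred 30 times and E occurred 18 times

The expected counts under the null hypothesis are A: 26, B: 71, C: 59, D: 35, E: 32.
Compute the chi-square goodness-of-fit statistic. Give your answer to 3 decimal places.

18.143

χ² = (35−26)²/26 + (61−71)²/71 + (79−59)²/59 + (30−35)²/35 + (18−32)²/32
   = 3.1154 + 1.4085 + 6.7797 + 0.7143 + 6.1250
Sum = 18.143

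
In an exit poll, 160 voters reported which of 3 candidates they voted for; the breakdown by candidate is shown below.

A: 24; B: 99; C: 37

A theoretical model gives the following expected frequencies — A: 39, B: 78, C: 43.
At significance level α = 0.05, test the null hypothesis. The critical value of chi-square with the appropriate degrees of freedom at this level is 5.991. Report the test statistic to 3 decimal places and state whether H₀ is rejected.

12.260; reject

A: (24 − 39)²/39 = 225/39 = 5.7692
B: (99 − 78)²/78 = 441/78 = 5.6538
C: (37 − 43)²/43 = 36/43 = 0.8372
Sum = 12.260
df = 2. Since 12.260 > 5.991, we reject H₀.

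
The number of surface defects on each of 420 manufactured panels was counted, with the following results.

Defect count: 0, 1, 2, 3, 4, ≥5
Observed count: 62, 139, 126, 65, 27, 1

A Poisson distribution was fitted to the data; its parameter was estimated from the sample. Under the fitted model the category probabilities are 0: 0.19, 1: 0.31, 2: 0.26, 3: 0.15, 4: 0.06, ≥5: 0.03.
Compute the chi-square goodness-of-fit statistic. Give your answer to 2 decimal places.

Expected counts E_i = n·p_i: 420×0.19 = 79.8, 420×0.31 = 130.2, 420×0.26 = 109.2, 420×0.15 = 63, 420×0.06 = 25.2, 420×0.03 = 12.6.
cat         O        E   (O−E)²/E
0          62     79.8      3.970
1         139    130.2      0.595
2         126    109.2      2.585
3          65       63      0.063
4          27     25.2      0.129
≥5          1     12.6     10.679
Sum = 18.02

18.02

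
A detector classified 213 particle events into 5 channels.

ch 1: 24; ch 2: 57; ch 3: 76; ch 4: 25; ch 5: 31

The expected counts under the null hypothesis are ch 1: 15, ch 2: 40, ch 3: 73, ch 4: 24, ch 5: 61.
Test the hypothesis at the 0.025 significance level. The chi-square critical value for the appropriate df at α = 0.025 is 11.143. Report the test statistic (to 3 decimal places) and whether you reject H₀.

27.544; reject

ch 1: (24 − 15)²/15 = 81/15 = 5.4000
ch 2: (57 − 40)²/40 = 289/40 = 7.2250
ch 3: (76 − 73)²/73 = 9/73 = 0.1233
ch 4: (25 − 24)²/24 = 1/24 = 0.0417
ch 5: (31 − 61)²/61 = 900/61 = 14.7541
Sum = 27.544
df = 4. Since 27.544 > 11.143, we reject H₀.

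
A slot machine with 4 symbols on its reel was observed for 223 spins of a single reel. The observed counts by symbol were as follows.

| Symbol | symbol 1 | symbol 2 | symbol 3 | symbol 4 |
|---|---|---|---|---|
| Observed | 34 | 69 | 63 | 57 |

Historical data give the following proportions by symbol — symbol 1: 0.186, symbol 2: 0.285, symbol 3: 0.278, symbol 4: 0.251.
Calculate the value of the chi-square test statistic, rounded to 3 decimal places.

Expected counts E_i = n·p_i: 223×0.186 = 41.478, 223×0.285 = 63.555, 223×0.278 = 61.994, 223×0.251 = 55.973.
symbol 1: (34 − 41.478)²/41.478 = 55.920484/41.478 = 1.3482
symbol 2: (69 − 63.555)²/63.555 = 29.648025/63.555 = 0.4665
symbol 3: (63 − 61.994)²/61.994 = 1.012036/61.994 = 0.0163
symbol 4: (57 − 55.973)²/55.973 = 1.054729/55.973 = 0.0188
Sum = 1.850

1.850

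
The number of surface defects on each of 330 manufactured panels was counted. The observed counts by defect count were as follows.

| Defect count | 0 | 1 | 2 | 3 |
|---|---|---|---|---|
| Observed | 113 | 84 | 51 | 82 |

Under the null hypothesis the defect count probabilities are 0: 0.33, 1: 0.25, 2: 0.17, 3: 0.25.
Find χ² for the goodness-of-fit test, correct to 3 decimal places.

0.648

Expected counts E_i = n·p_i: 330×0.33 = 108.9, 330×0.25 = 82.5, 330×0.17 = 56.1, 330×0.25 = 82.5.
cat         O        E   (O−E)²/E
0         113    108.9     0.1544
1          84     82.5     0.0273
2          51     56.1     0.4636
3          82     82.5     0.0030
Sum = 0.648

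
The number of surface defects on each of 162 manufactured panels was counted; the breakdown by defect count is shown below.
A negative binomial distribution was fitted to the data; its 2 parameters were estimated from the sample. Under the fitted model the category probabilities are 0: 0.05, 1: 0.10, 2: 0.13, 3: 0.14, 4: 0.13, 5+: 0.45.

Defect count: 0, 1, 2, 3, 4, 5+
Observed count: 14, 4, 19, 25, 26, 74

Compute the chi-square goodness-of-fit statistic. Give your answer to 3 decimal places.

15.099

Expected counts E_i = n·p_i: 162×0.05 = 8.1, 162×0.10 = 16.2, 162×0.13 = 21.06, 162×0.14 = 22.68, 162×0.13 = 21.06, 162×0.45 = 72.9.
cat         O        E   (O−E)²/E
0          14      8.1     4.2975
1           4     16.2     9.1877
2          19    21.06     0.2015
3          25    22.68     0.2373
4          26    21.06     1.1588
5+         74     72.9     0.0166
Sum = 15.099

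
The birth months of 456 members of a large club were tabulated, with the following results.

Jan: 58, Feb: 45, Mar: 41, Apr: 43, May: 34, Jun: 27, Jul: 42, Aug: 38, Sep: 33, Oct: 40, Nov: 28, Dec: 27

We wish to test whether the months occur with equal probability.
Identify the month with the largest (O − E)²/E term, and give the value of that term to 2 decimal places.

Jan, 10.53

Expected count for each of the 12 categories: 456/12 = 38.
Jan: (58 − 38)²/38 = 400/38 = 10.526
Feb: (45 − 38)²/38 = 49/38 = 1.289
Mar: (41 − 38)²/38 = 9/38 = 0.237
Apr: (43 − 38)²/38 = 25/38 = 0.658
May: (34 − 38)²/38 = 16/38 = 0.421
Jun: (27 − 38)²/38 = 121/38 = 3.184
Jul: (42 − 38)²/38 = 16/38 = 0.421
Aug: (38 − 38)²/38 = 0/38 = 0.000
Sep: (33 − 38)²/38 = 25/38 = 0.658
Oct: (40 − 38)²/38 = 4/38 = 0.105
Nov: (28 − 38)²/38 = 100/38 = 2.632
Dec: (27 − 38)²/38 = 121/38 = 3.184
The largest term is for Jan: 10.53.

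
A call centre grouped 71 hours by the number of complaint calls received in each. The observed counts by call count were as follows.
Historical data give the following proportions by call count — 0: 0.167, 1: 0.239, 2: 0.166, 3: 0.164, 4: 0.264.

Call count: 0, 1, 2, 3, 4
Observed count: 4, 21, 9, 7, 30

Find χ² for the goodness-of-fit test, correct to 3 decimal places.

15.434

Expected counts E_i = n·p_i: 71×0.167 = 11.857, 71×0.239 = 16.969, 71×0.166 = 11.786, 71×0.164 = 11.644, 71×0.264 = 18.744.
cat         O        E   (O−E)²/E
0           4   11.857     5.2064
1          21   16.969     0.9576
2           9   11.786     0.6586
3           7   11.644     1.8522
4          30   18.744     6.7594
Sum = 15.434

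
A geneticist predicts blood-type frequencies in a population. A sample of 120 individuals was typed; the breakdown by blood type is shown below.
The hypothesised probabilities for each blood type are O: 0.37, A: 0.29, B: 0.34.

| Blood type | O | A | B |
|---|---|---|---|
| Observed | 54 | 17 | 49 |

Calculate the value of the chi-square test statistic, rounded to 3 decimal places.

Expected counts E_i = n·p_i: 120×0.37 = 44.4, 120×0.29 = 34.8, 120×0.34 = 40.8.
χ² = (54−44.4)²/44.4 + (17−34.8)²/34.8 + (49−40.8)²/40.8
   = 2.0757 + 9.1046 + 1.6480
Sum = 12.828

12.828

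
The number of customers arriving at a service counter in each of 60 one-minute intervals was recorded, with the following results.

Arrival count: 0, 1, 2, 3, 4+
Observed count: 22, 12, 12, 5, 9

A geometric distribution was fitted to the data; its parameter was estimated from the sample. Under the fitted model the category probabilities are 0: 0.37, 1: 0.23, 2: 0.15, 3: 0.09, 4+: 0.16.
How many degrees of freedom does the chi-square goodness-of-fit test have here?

There are k = 5 categories and 1 parameter estimated from the data, so df = 5 − 1 − 1 = 3.

3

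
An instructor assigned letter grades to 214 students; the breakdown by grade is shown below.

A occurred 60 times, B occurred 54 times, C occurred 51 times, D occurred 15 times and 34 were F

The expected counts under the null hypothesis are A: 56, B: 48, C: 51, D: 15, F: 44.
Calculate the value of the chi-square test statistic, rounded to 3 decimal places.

χ² = (60−56)²/56 + (54−48)²/48 + (51−51)²/51 + (15−15)²/15 + (34−44)²/44
   = 0.2857 + 0.7500 + 0.0000 + 0.0000 + 2.2727
Sum = 3.308

3.308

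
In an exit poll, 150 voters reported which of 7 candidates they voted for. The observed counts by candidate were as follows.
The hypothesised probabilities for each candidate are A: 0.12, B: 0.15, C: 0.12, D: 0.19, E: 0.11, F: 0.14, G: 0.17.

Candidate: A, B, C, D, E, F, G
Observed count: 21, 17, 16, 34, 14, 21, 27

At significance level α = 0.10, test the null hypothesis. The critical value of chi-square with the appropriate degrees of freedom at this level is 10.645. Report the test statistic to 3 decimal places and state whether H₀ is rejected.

Expected counts E_i = n·p_i: 150×0.12 = 18, 150×0.15 = 22.5, 150×0.12 = 18, 150×0.19 = 28.5, 150×0.11 = 16.5, 150×0.14 = 21, 150×0.17 = 25.5.
A: (21 − 18)²/18 = 9/18 = 0.5000
B: (17 − 22.5)²/22.5 = 30.25/22.5 = 1.3444
C: (16 − 18)²/18 = 4/18 = 0.2222
D: (34 − 28.5)²/28.5 = 30.25/28.5 = 1.0614
E: (14 − 16.5)²/16.5 = 6.25/16.5 = 0.3788
F: (21 − 21)²/21 = 0/21 = 0.0000
G: (27 − 25.5)²/25.5 = 2.25/25.5 = 0.0882
Sum = 3.595
df = 6. Since 3.595 < 10.645, we do not reject H₀.

3.595; do not reject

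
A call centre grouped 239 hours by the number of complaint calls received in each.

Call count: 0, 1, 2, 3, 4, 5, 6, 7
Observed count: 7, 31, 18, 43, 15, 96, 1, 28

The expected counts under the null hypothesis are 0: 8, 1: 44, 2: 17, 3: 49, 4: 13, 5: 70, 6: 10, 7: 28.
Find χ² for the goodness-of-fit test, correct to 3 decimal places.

22.824

0: (7 − 8)²/8 = 1/8 = 0.1250
1: (31 − 44)²/44 = 169/44 = 3.8409
2: (18 − 17)²/17 = 1/17 = 0.0588
3: (43 − 49)²/49 = 36/49 = 0.7347
4: (15 − 13)²/13 = 4/13 = 0.3077
5: (96 − 70)²/70 = 676/70 = 9.6571
6: (1 − 10)²/10 = 81/10 = 8.1000
7: (28 − 28)²/28 = 0/28 = 0.0000
Sum = 22.824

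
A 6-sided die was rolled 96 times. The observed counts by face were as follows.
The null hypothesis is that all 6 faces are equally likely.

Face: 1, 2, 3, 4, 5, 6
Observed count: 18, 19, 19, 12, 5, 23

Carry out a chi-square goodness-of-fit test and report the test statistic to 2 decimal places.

Expected count for each of the 6 categories: 96/6 = 16.
cat         O        E   (O−E)²/E
1          18       16      0.250
2          19       16      0.563
3          19       16      0.563
4          12       16      1.000
5           5       16      7.563
6          23       16      3.063
Sum = 13.00

13.00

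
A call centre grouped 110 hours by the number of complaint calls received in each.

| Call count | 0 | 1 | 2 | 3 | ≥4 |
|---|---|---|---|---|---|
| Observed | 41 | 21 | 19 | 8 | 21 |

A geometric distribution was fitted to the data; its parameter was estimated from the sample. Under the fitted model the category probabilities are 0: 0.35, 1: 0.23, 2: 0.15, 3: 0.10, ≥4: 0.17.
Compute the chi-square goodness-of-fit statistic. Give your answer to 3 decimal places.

2.373

Expected counts E_i = n·p_i: 110×0.35 = 38.5, 110×0.23 = 25.3, 110×0.15 = 16.5, 110×0.10 = 11, 110×0.17 = 18.7.
0: (41 − 38.5)²/38.5 = 6.25/38.5 = 0.1623
1: (21 − 25.3)²/25.3 = 18.49/25.3 = 0.7308
2: (19 − 16.5)²/16.5 = 6.25/16.5 = 0.3788
3: (8 − 11)²/11 = 9/11 = 0.8182
≥4: (21 − 18.7)²/18.7 = 5.29/18.7 = 0.2829
Sum = 2.373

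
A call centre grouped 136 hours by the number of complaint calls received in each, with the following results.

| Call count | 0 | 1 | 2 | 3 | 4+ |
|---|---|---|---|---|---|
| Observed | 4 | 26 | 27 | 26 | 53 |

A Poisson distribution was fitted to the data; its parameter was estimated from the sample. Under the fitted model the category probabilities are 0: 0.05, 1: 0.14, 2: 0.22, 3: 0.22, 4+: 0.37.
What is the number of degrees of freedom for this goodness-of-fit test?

3

There are k = 5 categories and 1 parameter estimated from the data, so df = 5 − 1 − 1 = 3.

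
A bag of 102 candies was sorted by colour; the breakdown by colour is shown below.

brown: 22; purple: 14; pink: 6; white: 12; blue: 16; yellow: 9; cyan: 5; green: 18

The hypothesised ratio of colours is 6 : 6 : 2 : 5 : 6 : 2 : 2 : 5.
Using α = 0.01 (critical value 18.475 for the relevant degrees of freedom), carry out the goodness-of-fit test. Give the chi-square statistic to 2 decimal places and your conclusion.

4.87; do not reject

Ratio total = 34. Expected counts: 102×6/34 = 18, 102×6/34 = 18, 102×2/34 = 6, 102×5/34 = 15, 102×6/34 = 18, 102×2/34 = 6, 102×2/34 = 6, 102×5/34 = 15.
cat         O        E   (O−E)²/E
brown      22       18      0.889
purple     14       18      0.889
pink        6        6      0.000
white      12       15      0.600
blue       16       18      0.222
yellow      9        6      1.500
cyan        5        6      0.167
green      18       15      0.600
Sum = 4.87
df = 7. Since 4.87 < 18.475, we do not reject H₀.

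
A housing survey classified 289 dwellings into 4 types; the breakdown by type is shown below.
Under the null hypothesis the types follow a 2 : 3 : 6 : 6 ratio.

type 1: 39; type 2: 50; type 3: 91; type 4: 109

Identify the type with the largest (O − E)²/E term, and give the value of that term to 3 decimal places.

Ratio total = 17. Expected counts: 289×2/17 = 34, 289×3/17 = 51, 289×6/17 = 102, 289×6/17 = 102.
χ² = (39−34)²/34 + (50−51)²/51 + (91−102)²/102 + (109−102)²/102
   = 0.7353 + 0.0196 + 1.1863 + 0.4804
The largest term is for type 3: 1.186.

type 3, 1.186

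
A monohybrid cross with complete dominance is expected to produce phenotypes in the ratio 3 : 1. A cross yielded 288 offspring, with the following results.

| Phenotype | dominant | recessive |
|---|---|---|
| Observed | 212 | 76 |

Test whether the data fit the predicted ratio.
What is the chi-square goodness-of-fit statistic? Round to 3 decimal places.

Ratio total = 4. Expected counts: 288×3/4 = 216, 288×1/4 = 72.
cat            O        E   (O−E)²/E
dominant     212      216     0.0741
recessive     76       72     0.2222
Sum = 0.296

0.296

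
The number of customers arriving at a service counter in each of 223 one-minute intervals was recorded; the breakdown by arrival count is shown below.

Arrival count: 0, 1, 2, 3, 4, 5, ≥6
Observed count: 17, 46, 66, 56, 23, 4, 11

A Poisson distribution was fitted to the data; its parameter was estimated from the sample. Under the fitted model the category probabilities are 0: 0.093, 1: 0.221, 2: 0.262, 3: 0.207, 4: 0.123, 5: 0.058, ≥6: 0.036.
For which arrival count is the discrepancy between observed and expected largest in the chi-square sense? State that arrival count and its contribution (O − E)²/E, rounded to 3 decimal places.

Expected counts E_i = n·p_i: 223×0.093 = 20.739, 223×0.221 = 49.283, 223×0.262 = 58.426, 223×0.207 = 46.161, 223×0.123 = 27.429, 223×0.058 = 12.934, 223×0.036 = 8.028.
cat         O        E   (O−E)²/E
0          17   20.739     0.6741
1          46   49.283     0.2187
2          66   58.426     0.9818
3          56   46.161     2.0971
4          23   27.429     0.7152
5           4   12.934     6.1710
≥6         11    8.028     1.1002
The largest term is for 5: 6.171.

5, 6.171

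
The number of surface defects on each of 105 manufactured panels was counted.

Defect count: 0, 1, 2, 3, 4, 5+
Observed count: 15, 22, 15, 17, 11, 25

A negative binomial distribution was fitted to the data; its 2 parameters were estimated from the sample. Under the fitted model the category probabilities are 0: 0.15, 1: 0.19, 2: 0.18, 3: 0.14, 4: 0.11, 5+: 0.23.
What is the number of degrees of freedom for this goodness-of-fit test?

There are k = 6 categories and 2 parameters estimated from the data, so df = 6 − 1 − 2 = 3.

3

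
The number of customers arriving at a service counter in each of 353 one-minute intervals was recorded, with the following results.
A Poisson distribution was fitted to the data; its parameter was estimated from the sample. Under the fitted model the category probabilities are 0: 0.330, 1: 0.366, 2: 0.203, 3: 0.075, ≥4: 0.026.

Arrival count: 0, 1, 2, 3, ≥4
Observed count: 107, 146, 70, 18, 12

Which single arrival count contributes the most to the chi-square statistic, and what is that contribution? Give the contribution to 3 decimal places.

Expected counts E_i = n·p_i: 353×0.330 = 116.49, 353×0.366 = 129.198, 353×0.203 = 71.659, 353×0.075 = 26.475, 353×0.026 = 9.178.
χ² = (107−116.49)²/116.49 + (146−129.198)²/129.198 + (70−71.659)²/71.659 + (18−26.475)²/26.475 + (12−9.178)²/9.178
   = 0.7731 + 2.1851 + 0.0384 + 2.7130 + 0.8677
The largest term is for 3: 2.713.

3, 2.713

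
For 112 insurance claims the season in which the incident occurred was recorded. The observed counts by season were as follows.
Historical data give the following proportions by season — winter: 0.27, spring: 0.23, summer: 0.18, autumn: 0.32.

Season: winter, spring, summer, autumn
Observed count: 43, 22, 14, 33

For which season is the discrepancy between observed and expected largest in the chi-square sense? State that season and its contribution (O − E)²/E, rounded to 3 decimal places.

winter, 5.384

Expected counts E_i = n·p_i: 112×0.27 = 30.24, 112×0.23 = 25.76, 112×0.18 = 20.16, 112×0.32 = 35.84.
χ² = (43−30.24)²/30.24 + (22−25.76)²/25.76 + (14−20.16)²/20.16 + (33−35.84)²/35.84
   = 5.3842 + 0.5488 + 1.8822 + 0.2250
The largest term is for winter: 5.384.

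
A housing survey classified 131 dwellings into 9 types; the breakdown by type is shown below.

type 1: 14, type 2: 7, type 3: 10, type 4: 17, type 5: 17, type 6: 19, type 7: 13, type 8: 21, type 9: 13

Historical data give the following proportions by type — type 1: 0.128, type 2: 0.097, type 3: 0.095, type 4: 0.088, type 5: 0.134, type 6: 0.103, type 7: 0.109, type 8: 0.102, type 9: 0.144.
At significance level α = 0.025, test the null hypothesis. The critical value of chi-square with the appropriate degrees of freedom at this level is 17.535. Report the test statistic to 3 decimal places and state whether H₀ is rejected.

Expected counts E_i = n·p_i: 131×0.128 = 16.768, 131×0.097 = 12.707, 131×0.095 = 12.445, 131×0.088 = 11.528, 131×0.134 = 17.554, 131×0.103 = 13.493, 131×0.109 = 14.279, 131×0.102 = 13.362, 131×0.144 = 18.864.
cat         O        E   (O−E)²/E
type 1     14   16.768     0.4569
type 2      7   12.707     2.5631
type 3     10   12.445     0.4804
type 4     17   11.528     2.5974
type 5     17   17.554     0.0175
type 6     19   13.493     2.2476
type 7     13   14.279     0.1146
type 8     21   13.362     4.3660
type 9     13   18.864     1.8229
Sum = 14.666
df = 8. Since 14.666 < 17.535, we do not reject H₀.

14.666; do not reject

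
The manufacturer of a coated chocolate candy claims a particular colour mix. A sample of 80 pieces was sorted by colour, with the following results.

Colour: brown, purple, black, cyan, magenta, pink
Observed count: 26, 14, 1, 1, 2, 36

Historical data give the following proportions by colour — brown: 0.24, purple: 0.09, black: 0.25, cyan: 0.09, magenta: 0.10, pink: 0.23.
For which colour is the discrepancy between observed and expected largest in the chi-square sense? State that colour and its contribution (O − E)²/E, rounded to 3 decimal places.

Expected counts E_i = n·p_i: 80×0.24 = 19.2, 80×0.09 = 7.2, 80×0.25 = 20, 80×0.09 = 7.2, 80×0.10 = 8, 80×0.23 = 18.4.
cat          O        E   (O−E)²/E
brown       26     19.2     2.4083
purple      14      7.2     6.4222
black        1       20    18.0500
cyan         1      7.2     5.3389
magenta      2        8     4.5000
pink        36     18.4    16.8348
The largest term is for black: 18.050.

black, 18.050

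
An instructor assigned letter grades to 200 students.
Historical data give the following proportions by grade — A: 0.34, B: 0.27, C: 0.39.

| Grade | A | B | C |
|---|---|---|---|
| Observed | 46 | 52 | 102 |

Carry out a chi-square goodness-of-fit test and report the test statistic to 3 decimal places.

14.576

Expected counts E_i = n·p_i: 200×0.34 = 68, 200×0.27 = 54, 200×0.39 = 78.
A: (46 − 68)²/68 = 484/68 = 7.1176
B: (52 − 54)²/54 = 4/54 = 0.0741
C: (102 − 78)²/78 = 576/78 = 7.3846
Sum = 14.576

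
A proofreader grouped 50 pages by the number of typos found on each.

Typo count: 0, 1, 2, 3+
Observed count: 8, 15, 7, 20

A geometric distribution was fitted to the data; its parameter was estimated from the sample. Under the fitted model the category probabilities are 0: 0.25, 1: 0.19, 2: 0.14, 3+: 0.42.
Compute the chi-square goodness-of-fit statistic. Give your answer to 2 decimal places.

Expected counts E_i = n·p_i: 50×0.25 = 12.5, 50×0.19 = 9.5, 50×0.14 = 7, 50×0.42 = 21.
0: (8 − 12.5)²/12.5 = 20.25/12.5 = 1.620
1: (15 − 9.5)²/9.5 = 30.25/9.5 = 3.184
2: (7 − 7)²/7 = 0/7 = 0.000
3+: (20 − 21)²/21 = 1/21 = 0.048
Sum = 4.85

4.85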